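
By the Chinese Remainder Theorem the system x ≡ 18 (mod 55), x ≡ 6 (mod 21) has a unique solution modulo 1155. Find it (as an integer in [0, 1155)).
The moduli 55, 21 are pairwise coprime, so by the CRT there is a unique solution mod 55·21 = 1155.
Solve by successive substitution. Start with x ≡ 18 (mod 55).
  Combine with x ≡ 6 (mod 21): write x = 18 + 55·t and require 18 + 55·t ≡ 6 (mod 21), i.e. 55·t ≡ 6 − 18 ≡ 9 (mod 21). Since 55^(−1) ≡ 13 (mod 21) (55 ≡ 13 (mod 21)), t ≡ 13·9 ≡ 12 (mod 21). So x ≡ 18 + 55·12 = 678 (mod 1155).
Unique solution in [0, 1155): x = 678.

Final answer: x ≡ 678 (mod 1155); the representative in [0, 1155) is 678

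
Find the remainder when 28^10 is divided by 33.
Use repeated squaring. Binary(10) = 1010. Walk through the bits of the exponent 10 left-to-right: at each bit after the leading one, square the running value, then multiply by 28 if the bit is 1 (always reducing mod 33):
  bit 1 = 1 (leading): start with 28.
  bit 2 = 0: square 28^2 = 784 ≡ 25 (mod 33).
  bit 3 = 1: square 25^2 = 625 ≡ 31; bit is 1, so multiply 31·28 = 868 ≡ 10 (mod 33).
  bit 4 = 0: square 10^2 = 100 ≡ 1 (mod 33).
Final value: 28^10 ≡ 1 (mod 33).

Final answer: 1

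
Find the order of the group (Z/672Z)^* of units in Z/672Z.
(Z/672Z)^* consists of the classes a with gcd(a, 672) = 1, so its order is φ(672). φ is multiplicative, with φ(p^e) = p^e − p^(e−1). Factorise 672 = 2^5 · 3 · 7. Then
  φ(672) = (2^5 − 2^4) · (3 − 1) · (7 − 1) = 16 · 2 · 6 = 192.
Thus |(Z/672Z)^*| = 192.

Final answer: |(Z/672Z)^*| = 192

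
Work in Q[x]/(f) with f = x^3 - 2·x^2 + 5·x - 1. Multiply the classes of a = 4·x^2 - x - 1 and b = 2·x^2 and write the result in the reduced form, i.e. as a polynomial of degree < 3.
First multiply in Q[x] without reducing: a · b = 8·x^4 - 2·x^3 - 2·x^2. Now divide by f(x) = x^3 - 2·x^2 + 5·x - 1, eliminating the leading term at each step:
  leading term 8·x^4: subtract (8·x)·f(x) = 8·x^4 - 16·x^3 + 40·x^2 - 8·x, leaving 14·x^3 - 42·x^2 + 8·x
  leading term 14·x^3: subtract (14)·f(x) = 14·x^3 - 28·x^2 + 70·x - 14, leaving -14·x^2 - 62·x + 14
The degree is now < 3, so this is the remainder. Hence a · b ≡ -14·x^2 - 62·x + 14 in Q[x]/(f).

Final answer: a · b ≡ -14·x^2 - 62·x + 14 (mod f(x))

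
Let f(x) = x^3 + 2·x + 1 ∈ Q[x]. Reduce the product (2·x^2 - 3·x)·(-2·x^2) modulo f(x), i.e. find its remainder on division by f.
First multiply in Q[x] without reducing: a · b = -4·x^4 + 6·x^3. Now divide by f(x) = x^3 + 2·x + 1, eliminating the leading term at each step:
  leading term -4·x^4: subtract (-4·x)·f(x) = -4·x^4 - 8·x^2 - 4·x, leaving 6·x^3 + 8·x^2 + 4·x
  leading term 6·x^3: subtract (6)·f(x) = 6·x^3 + 12·x + 6, leaving 8·x^2 - 8·x - 6
The degree is now < 3, so this is the remainder. Hence a · b ≡ 8·x^2 - 8·x - 6 in Q[x]/(f).

Final answer: a · b ≡ 8·x^2 - 8·x - 6 (mod f(x))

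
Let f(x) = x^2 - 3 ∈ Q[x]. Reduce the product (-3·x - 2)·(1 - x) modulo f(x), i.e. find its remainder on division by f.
a · b ≡ 7 - x (mod f(x))

First multiply in Q[x] without reducing: a · b = 3·x^2 - x - 2. Now divide by f(x) = x^2 - 3, eliminating the leading term at each step:
  leading term 3·x^2: subtract (3)·f(x) = 3·x^2 - 9, leaving 7 - x
The degree is now < 2, so this is the remainder. Hence a · b ≡ 7 - x in Q[x]/(f).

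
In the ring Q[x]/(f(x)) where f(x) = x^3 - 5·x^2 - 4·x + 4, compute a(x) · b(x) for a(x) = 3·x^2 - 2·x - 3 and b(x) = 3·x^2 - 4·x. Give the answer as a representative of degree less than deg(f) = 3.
First multiply in Q[x] without reducing: a · b = 9·x^4 - 18·x^3 - x^2 + 12·x. Now divide by f(x) = x^3 - 5·x^2 - 4·x + 4, eliminating the leading term at each step:
  leading term 9·x^4: subtract (9·x)·f(x) = 9·x^4 - 45·x^3 - 36·x^2 + 36·x, leaving 27·x^3 + 35·x^2 - 24·x
  leading term 27·x^3: subtract (27)·f(x) = 27·x^3 - 135·x^2 - 108·x + 108, leaving 170·x^2 + 84·x - 108
The degree is now < 3, so this is the remainder. Hence a · b ≡ 170·x^2 + 84·x - 108 in Q[x]/(f).

Final answer: a · b ≡ 170·x^2 + 84·x - 108 (mod f(x))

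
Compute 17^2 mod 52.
Use repeated squaring. Binary(2) = 10. Walk through the bits of the exponent 2 left-to-right: at each bit after the leading one, square the running value, then multiply by 17 if the bit is 1 (always reducing mod 52):
  bit 1 = 1 (leading): start with 17.
  bit 2 = 0: square 17^2 = 289 ≡ 29 (mod 52).
Final value: 17^2 ≡ 29 (mod 52).

Final answer: 29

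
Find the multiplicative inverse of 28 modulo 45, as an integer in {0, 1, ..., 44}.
28^(−1) ≡ 37 (mod 45)

Apply the extended Euclidean algorithm to (45, 28), tracking rows (r, s, t) with s·45 + t·28 = r. Each division r_prev = q·r_cur + r_new produces the new row as (previous row) − q·(current row):
  row A: (45, 1, 0)   [1·45 + 0·28 = 45]
  row B: (28, 0, 1)   [0·45 + 1·28 = 28]
  45 = 1·28 + 17   → row C = row A − 1·row B = (17, 1, −1)   [check: 1·45 − 1·28 = 17]
  28 = 1·17 + 11   → row D = row B − 1·row C = (11, −1, 2)   [check: −1·45 + 2·28 = 11]
  17 = 1·11 + 6   → row E = row C − 1·row D = (6, 2, −3)   [check: 2·45 − 3·28 = 6]
  11 = 1·6 + 5   → row F = row D − 1·row E = (5, −3, 5)   [check: −3·45 + 5·28 = 5]
  6 = 1·5 + 1   → row G = row E − 1·row F = (1, 5, −8)   [check: 5·45 − 8·28 = 1]
  5 = 5·1 + 0   → remainder 0, stop. gcd = 1 (last nonzero row G).
The gcd is 1, so 28 is invertible mod 45. The last nonzero row gives 5·45 − 8·28 = 1, so t = −8. So 28^(−1) ≡ −8 ≡ 37 (mod 45). Verify: 28 · 37 = 1036 ≡ 1 (mod 45). ✓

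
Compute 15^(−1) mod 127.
Apply the extended Euclidean algorithm to (127, 15), tracking rows (r, s, t) with s·127 + t·15 = r. Each division r_prev = q·r_cur + r_new produces the new row as (previous row) − q·(current row):
  row A: (127, 1, 0)   [1·127 + 0·15 = 127]
  row B: (15, 0, 1)   [0·127 + 1·15 = 15]
  127 = 8·15 + 7   → row C = row A − 8·row B = (7, 1, −8)   [check: 1·127 − 8·15 = 7]
  15 = 2·7 + 1   → row D = row B − 2·row C = (1, −2, 17)   [check: −2·127 + 17·15 = 1]
  7 = 7·1 + 0   → remainder 0, stop. gcd = 1 (last nonzero row D).
The gcd is 1, so 15 is invertible mod 127. The last nonzero row gives −2·127 + 17·15 = 1, so t = 17. So 15^(−1) ≡ 17 (mod 127). Verify: 15 · 17 = 255 ≡ 1 (mod 127). ✓

Final answer: 15^(−1) ≡ 17 (mod 127)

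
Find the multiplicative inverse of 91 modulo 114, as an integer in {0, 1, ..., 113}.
Apply the extended Euclidean algorithm to (114, 91), tracking rows (r, s, t) with s·114 + t·91 = r. Each division r_prev = q·r_cur + r_new produces the new row as (previous row) − q·(current row):
  row A: (114, 1, 0)   [1·114 + 0·91 = 114]
  row B: (91, 0, 1)   [0·114 + 1·91 = 91]
  114 = 1·91 + 23   → row C = row A − 1·row B = (23, 1, −1)   [check: 1·114 − 1·91 = 23]
  91 = 3·23 + 22   → row D = row B − 3·row C = (22, −3, 4)   [check: −3·114 + 4·91 = 22]
  23 = 1·22 + 1   → row E = row C − 1·row D = (1, 4, −5)   [check: 4·114 − 5·91 = 1]
  22 = 22·1 + 0   → remainder 0, stop. gcd = 1 (last nonzero row E).
The gcd is 1, so 91 is invertible mod 114. The last nonzero row gives 4·114 − 5·91 = 1, so t = −5. So 91^(−1) ≡ −5 ≡ 109 (mod 114). Verify: 91 · 109 = 9919 ≡ 1 (mod 114). ✓

Final answer: 91^(−1) ≡ 109 (mod 114)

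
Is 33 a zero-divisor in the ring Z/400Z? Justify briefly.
gcd(33, 400) = 1, so 33 is a unit in Z/400Z (it has a multiplicative inverse). A unit cannot be a zero-divisor: if 33·b ≡ 0 then multiplying both sides by 33^(−1) gives b ≡ 0. So 33 is not a zero-divisor.

Final answer: NO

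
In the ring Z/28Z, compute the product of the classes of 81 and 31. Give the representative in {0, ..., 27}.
19

Reduce the factors first: 81 ≡ 25, 31 ≡ 3 (mod 28), so 81 · 31 ≡ 25 · 3 (mod 28). 25 · 3 = 75. Dividing by 28: 75 = 2·28 + 19. So (81 · 31) mod 28 = 19.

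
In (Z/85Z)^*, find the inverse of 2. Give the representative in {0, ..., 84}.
2^(−1) ≡ 43 (mod 85)

Apply the extended Euclidean algorithm to (85, 2), tracking rows (r, s, t) with s·85 + t·2 = r. Each division r_prev = q·r_cur + r_new produces the new row as (previous row) − q·(current row):
  row A: (85, 1, 0)   [1·85 + 0·2 = 85]
  row B: (2, 0, 1)   [0·85 + 1·2 = 2]
  85 = 42·2 + 1   → row C = row A − 42·row B = (1, 1, −42)   [check: 1·85 − 42·2 = 1]
  2 = 2·1 + 0   → remainder 0, stop. gcd = 1 (last nonzero row C).
The gcd is 1, so 2 is invertible mod 85. The last nonzero row gives 1·85 − 42·2 = 1, so t = −42. So 2^(−1) ≡ −42 ≡ 43 (mod 85). Verify: 2 · 43 = 86 ≡ 1 (mod 85). ✓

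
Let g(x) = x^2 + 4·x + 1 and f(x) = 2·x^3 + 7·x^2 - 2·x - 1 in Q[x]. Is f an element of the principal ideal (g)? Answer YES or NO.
YES

In Q[x] the ideal (g) consists of all multiples of g, so f ∈ (g) iff g | f, i.e. iff the remainder of f on division by g is 0. Divide f by g (g is monic, so eliminate the leading term of the running remainder at each step):
  leading term 2·x^3: subtract (2·x)·g(x) = 2·x^3 + 8·x^2 + 2·x, leaving -x^2 - 4·x - 1
  leading term -x^2: subtract (-1)·g(x) = -x^2 - 4·x - 1, leaving 0
The remainder is 0, so f(x) = g(x) · h(x) with h(x) = 2·x - 1. Hence g | f, i.e. f ∈ (g).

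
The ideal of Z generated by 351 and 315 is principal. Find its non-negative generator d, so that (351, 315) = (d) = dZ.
In the PID Z, (a, b) is generated by gcd(a, b). Compute gcd(351, 315) with the extended Euclidean algorithm, tracking rows (r, s, t) with s·351 + t·315 = r:
  row A: (351, 1, 0)   [1·351 + 0·315 = 351]
  row B: (315, 0, 1)   [0·351 + 1·315 = 315]
  351 = 1·315 + 36   → row C = row A − 1·row B = (36, 1, −1)   [check: 1·351 − 1·315 = 36]
  315 = 8·36 + 27   → row D = row B − 8·row C = (27, −8, 9)   [check: −8·351 + 9·315 = 27]
  36 = 1·27 + 9   → row E = row C − 1·row D = (9, 9, −10)   [check: 9·351 − 10·315 = 9]
  27 = 3·9 + 0   → remainder 0, stop. gcd = 9 (last nonzero row E).
So gcd(351, 315) = 9, with Bézout identity 9·351 − 10·315 = 9. Containment (⊇): the Bézout identity exhibits 9 as an element of (351, 315), giving (9) ⊆ (351, 315). Containment (⊆): since 9 | 351 and 9 | 315 (351 = 9·39, 315 = 9·35), every Z-linear combination of 351 and 315 is divisible by 9, so (351, 315) ⊆ (9). Therefore (351, 315) = (9), d = 9.

Final answer: (351, 315) = (9); d = 9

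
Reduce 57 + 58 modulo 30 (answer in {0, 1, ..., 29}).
25

Reduce the summands first: 57 ≡ 27, 58 ≡ 28 (mod 30), so 57 + 58 ≡ 27 + 28 (mod 30). 27 + 28 = 55; 55 = 1·30 + 25, so (57 + 58) mod 30 = 25.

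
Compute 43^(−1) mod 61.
43^(−1) ≡ 44 (mod 61)

Apply the extended Euclidean algorithm to (61, 43), tracking rows (r, s, t) with s·61 + t·43 = r. Each division r_prev = q·r_cur + r_new produces the new row as (previous row) − q·(current row):
  row A: (61, 1, 0)   [1·61 + 0·43 = 61]
  row B: (43, 0, 1)   [0·61 + 1·43 = 43]
  61 = 1·43 + 18   → row C = row A − 1·row B = (18, 1, −1)   [check: 1·61 − 1·43 = 18]
  43 = 2·18 + 7   → row D = row B − 2·row C = (7, −2, 3)   [check: −2·61 + 3·43 = 7]
  18 = 2·7 + 4   → row E = row C − 2·row D = (4, 5, −7)   [check: 5·61 − 7·43 = 4]
  7 = 1·4 + 3   → row F = row D − 1·row E = (3, −7, 10)   [check: −7·61 + 10·43 = 3]
  4 = 1·3 + 1   → row G = row E − 1·row F = (1, 12, −17)   [check: 12·61 − 17·43 = 1]
  3 = 3·1 + 0   → remainder 0, stop. gcd = 1 (last nonzero row G).
The gcd is 1, so 43 is invertible mod 61. The last nonzero row gives 12·61 − 17·43 = 1, so t = −17. So 43^(−1) ≡ −17 ≡ 44 (mod 61). Verify: 43 · 44 = 1892 ≡ 1 (mod 61). ✓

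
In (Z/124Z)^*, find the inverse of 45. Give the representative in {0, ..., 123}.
Apply the extended Euclidean algorithm to (124, 45), tracking rows (r, s, t) with s·124 + t·45 = r. Each division r_prev = q·r_cur + r_new produces the new row as (previous row) − q·(current row):
  row A: (124, 1, 0)   [1·124 + 0·45 = 124]
  row B: (45, 0, 1)   [0·124 + 1·45 = 45]
  124 = 2·45 + 34   → row C = row A − 2·row B = (34, 1, −2)   [check: 1·124 − 2·45 = 34]
  45 = 1·34 + 11   → row D = row B − 1·row C = (11, −1, 3)   [check: −1·124 + 3·45 = 11]
  34 = 3·11 + 1   → row E = row C − 3·row D = (1, 4, −11)   [check: 4·124 − 11·45 = 1]
  11 = 11·1 + 0   → remainder 0, stop. gcd = 1 (last nonzero row E).
The gcd is 1, so 45 is invertible mod 124. The last nonzero row gives 4·124 − 11·45 = 1, so t = −11. So 45^(−1) ≡ −11 ≡ 113 (mod 124). Verify: 45 · 113 = 5085 ≡ 1 (mod 124). ✓

Final answer: 45^(−1) ≡ 113 (mod 124)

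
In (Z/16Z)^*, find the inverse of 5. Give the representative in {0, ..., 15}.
Apply the extended Euclidean algorithm to (16, 5), tracking rows (r, s, t) with s·16 + t·5 = r. Each division r_prev = q·r_cur + r_new produces the new row as (previous row) − q·(current row):
  row A: (16, 1, 0)   [1·16 + 0·5 = 16]
  row B: (5, 0, 1)   [0·16 + 1·5 = 5]
  16 = 3·5 + 1   → row C = row A − 3·row B = (1, 1, −3)   [check: 1·16 − 3·5 = 1]
  5 = 5·1 + 0   → remainder 0, stop. gcd = 1 (last nonzero row C).
The gcd is 1, so 5 is invertible mod 16. The last nonzero row gives 1·16 − 3·5 = 1, so t = −3. So 5^(−1) ≡ −3 ≡ 13 (mod 16). Verify: 5 · 13 = 65 ≡ 1 (mod 16). ✓

Final answer: 5^(−1) ≡ 13 (mod 16)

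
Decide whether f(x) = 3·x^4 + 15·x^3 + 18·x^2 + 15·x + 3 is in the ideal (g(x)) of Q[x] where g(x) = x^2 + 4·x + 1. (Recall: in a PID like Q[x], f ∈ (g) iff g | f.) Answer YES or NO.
In Q[x] the ideal (g) consists of all multiples of g, so f ∈ (g) iff g | f, i.e. iff the remainder of f on division by g is 0. Divide f by g (g is monic, so eliminate the leading term of the running remainder at each step):
  leading term 3·x^4: subtract (3·x^2)·g(x) = 3·x^4 + 12·x^3 + 3·x^2, leaving 3·x^3 + 15·x^2 + 15·x + 3
  leading term 3·x^3: subtract (3·x)·g(x) = 3·x^3 + 12·x^2 + 3·x, leaving 3·x^2 + 12·x + 3
  leading term 3·x^2: subtract (3)·g(x) = 3·x^2 + 12·x + 3, leaving 0
The remainder is 0, so f(x) = g(x) · h(x) with h(x) = 3·x^2 + 3·x + 3. Hence g | f, i.e. f ∈ (g).

Final answer: YES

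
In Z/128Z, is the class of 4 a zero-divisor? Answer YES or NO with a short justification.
YES

gcd(4, 128) = 4 > 1, so 4 is not a unit in Z/128Z. In Z/nZ every nonzero non-unit is a zero-divisor: explicitly, take b = 128/gcd = 32 ≠ 0 (mod 128); then 4·32 = 128 = 1·128, i.e. 4·32 ≡ 0 (mod 128). So 4 is a zero-divisor.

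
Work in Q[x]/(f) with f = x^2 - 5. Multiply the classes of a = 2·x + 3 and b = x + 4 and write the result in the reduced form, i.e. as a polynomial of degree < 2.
First multiply in Q[x] without reducing: a · b = 2·x^2 + 11·x + 12. Now divide by f(x) = x^2 - 5, eliminating the leading term at each step:
  leading term 2·x^2: subtract (2)·f(x) = 2·x^2 - 10, leaving 11·x + 22
The degree is now < 2, so this is the remainder. Hence a · b ≡ 11·x + 22 in Q[x]/(f).

Final answer: a · b ≡ 11·x + 22 (mod f(x))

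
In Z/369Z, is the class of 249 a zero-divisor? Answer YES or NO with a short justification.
YES

gcd(249, 369) = 3 > 1, so 249 is not a unit in Z/369Z. In Z/nZ every nonzero non-unit is a zero-divisor: explicitly, take b = 369/gcd = 123 ≠ 0 (mod 369); then 249·123 = 30627 = 83·369, i.e. 249·123 ≡ 0 (mod 369). So 249 is a zero-divisor.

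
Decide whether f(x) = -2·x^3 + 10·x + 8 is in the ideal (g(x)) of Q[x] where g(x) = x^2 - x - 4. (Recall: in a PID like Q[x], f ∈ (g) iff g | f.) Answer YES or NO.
In Q[x] the ideal (g) consists of all multiples of g, so f ∈ (g) iff g | f, i.e. iff the remainder of f on division by g is 0. Divide f by g (g is monic, so eliminate the leading term of the running remainder at each step):
  leading term -2·x^3: subtract (-2·x)·g(x) = -2·x^3 + 2·x^2 + 8·x, leaving -2·x^2 + 2·x + 8
  leading term -2·x^2: subtract (-2)·g(x) = -2·x^2 + 2·x + 8, leaving 0
The remainder is 0, so f(x) = g(x) · h(x) with h(x) = -2·x - 2. Hence g | f, i.e. f ∈ (g).

Final answer: YES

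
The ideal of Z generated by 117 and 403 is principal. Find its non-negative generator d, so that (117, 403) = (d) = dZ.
In the PID Z, (a, b) is generated by gcd(a, b). Compute gcd(403, 117) with the extended Euclidean algorithm, tracking rows (r, s, t) with s·403 + t·117 = r:
  row A: (403, 1, 0)   [1·403 + 0·117 = 403]
  row B: (117, 0, 1)   [0·403 + 1·117 = 117]
  403 = 3·117 + 52   → row C = row A − 3·row B = (52, 1, −3)   [check: 1·403 − 3·117 = 52]
  117 = 2·52 + 13   → row D = row B − 2·row C = (13, −2, 7)   [check: −2·403 + 7·117 = 13]
  52 = 4·13 + 0   → remainder 0, stop. gcd = 13 (last nonzero row D).
So gcd(117, 403) = 13, with Bézout identity −2·403 + 7·117 = 13. Containment (⊇): the Bézout identity exhibits 13 as an element of (117, 403), giving (13) ⊆ (117, 403). Containment (⊆): since 13 | 117 and 13 | 403 (117 = 13·9, 403 = 13·31), every Z-linear combination of 117 and 403 is divisible by 13, so (117, 403) ⊆ (13). Therefore (117, 403) = (13), d = 13.

Final answer: (117, 403) = (13); d = 13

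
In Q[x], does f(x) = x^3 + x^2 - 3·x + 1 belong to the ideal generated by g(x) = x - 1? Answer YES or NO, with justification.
In Q[x] the ideal (g) consists of all multiples of g, so f ∈ (g) iff g | f, i.e. iff the remainder of f on division by g is 0. Divide f by g (g is monic, so eliminate the leading term of the running remainder at each step):
  leading term x^3: subtract (x^2)·g(x) = x^3 - x^2, leaving 2·x^2 - 3·x + 1
  leading term 2·x^2: subtract (2·x)·g(x) = 2·x^2 - 2·x, leaving 1 - x
  leading term -x: subtract (-1)·g(x) = 1 - x, leaving 0
The remainder is 0, so f(x) = g(x) · h(x) with h(x) = x^2 + 2·x - 1. Hence g | f, i.e. f ∈ (g).

Final answer: YES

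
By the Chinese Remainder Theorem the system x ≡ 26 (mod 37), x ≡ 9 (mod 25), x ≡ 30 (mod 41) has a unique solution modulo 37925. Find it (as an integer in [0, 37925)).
x ≡ 15159 (mod 37925); the representative in [0, 37925) is 15159

The moduli 37, 25, 41 are pairwise coprime, so by the CRT there is a unique solution mod 37·25·41 = 37925.
Solve by successive substitution. Start with x ≡ 26 (mod 37).
  Combine with x ≡ 9 (mod 25): write x = 26 + 37·t and require 26 + 37·t ≡ 9 (mod 25), i.e. 37·t ≡ 9 − 26 ≡ 8 (mod 25). Since 37^(−1) ≡ 23 (mod 25) (37 ≡ 12 (mod 25)), t ≡ 23·8 ≡ 9 (mod 25). So x ≡ 26 + 37·9 = 359 (mod 925).
  Combine with x ≡ 30 (mod 41): write x = 359 + 925·t and require 359 + 925·t ≡ 30 (mod 41), i.e. 925·t ≡ 30 − 359 ≡ 40 (mod 41). Since 925^(−1) ≡ 25 (mod 41) (925 ≡ 23 (mod 41)), t ≡ 25·40 ≡ 16 (mod 41). So x ≡ 359 + 925·16 = 15159 (mod 37925).
Unique solution in [0, 37925): x = 15159.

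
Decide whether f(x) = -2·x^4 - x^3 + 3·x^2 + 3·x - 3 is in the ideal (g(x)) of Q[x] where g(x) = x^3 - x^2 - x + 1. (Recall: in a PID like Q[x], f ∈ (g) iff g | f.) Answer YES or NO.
NO

In Q[x] the ideal (g) consists of all multiples of g, so f ∈ (g) iff g | f, i.e. iff the remainder of f on division by g is 0. Divide f by g (g is monic, so eliminate the leading term of the running remainder at each step):
  leading term -2·x^4: subtract (-2·x)·g(x) = -2·x^4 + 2·x^3 + 2·x^2 - 2·x, leaving -3·x^3 + x^2 + 5·x - 3
  leading term -3·x^3: subtract (-3)·g(x) = -3·x^3 + 3·x^2 + 3·x - 3, leaving -2·x^2 + 2·x
The remainder r(x) = -2·x^2 + 2·x ≠ 0 (and deg r < deg g), so g ∤ f, i.e. f ∉ (g).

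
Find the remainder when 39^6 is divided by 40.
1

Use repeated squaring. Binary(6) = 110. Walk through the bits of the exponent 6 left-to-right: at each bit after the leading one, square the running value, then multiply by 39 if the bit is 1 (always reducing mod 40):
  bit 1 = 1 (leading): start with 39.
  bit 2 = 1: square 39^2 = 1521 ≡ 1; bit is 1, so multiply 1·39 = 39 (mod 40).
  bit 3 = 0: square 39^2 = 1521 ≡ 1 (mod 40).
Final value: 39^6 ≡ 1 (mod 40).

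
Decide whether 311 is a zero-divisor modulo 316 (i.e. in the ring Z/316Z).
gcd(311, 316) = 1, so 311 is a unit in Z/316Z (it has a multiplicative inverse). A unit cannot be a zero-divisor: if 311·b ≡ 0 then multiplying both sides by 311^(−1) gives b ≡ 0. So 311 is not a zero-divisor.

Final answer: NO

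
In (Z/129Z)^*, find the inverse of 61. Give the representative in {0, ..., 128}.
Apply the extended Euclidean algorithm to (129, 61), tracking rows (r, s, t) with s·129 + t·61 = r. Each division r_prev = q·r_cur + r_new produces the new row as (previous row) − q·(current row):
  row A: (129, 1, 0)   [1·129 + 0·61 = 129]
  row B: (61, 0, 1)   [0·129 + 1·61 = 61]
  129 = 2·61 + 7   → row C = row A − 2·row B = (7, 1, −2)   [check: 1·129 − 2·61 = 7]
  61 = 8·7 + 5   → row D = row B − 8·row C = (5, −8, 17)   [check: −8·129 + 17·61 = 5]
  7 = 1·5 + 2   → row E = row C − 1·row D = (2, 9, −19)   [check: 9·129 − 19·61 = 2]
  5 = 2·2 + 1   → row F = row D − 2·row E = (1, −26, 55)   [check: −26·129 + 55·61 = 1]
  2 = 2·1 + 0   → remainder 0, stop. gcd = 1 (last nonzero row F).
The gcd is 1, so 61 is invertible mod 129. The last nonzero row gives −26·129 + 55·61 = 1, so t = 55. So 61^(−1) ≡ 55 (mod 129). Verify: 61 · 55 = 3355 ≡ 1 (mod 129). ✓

Final answer: 61^(−1) ≡ 55 (mod 129)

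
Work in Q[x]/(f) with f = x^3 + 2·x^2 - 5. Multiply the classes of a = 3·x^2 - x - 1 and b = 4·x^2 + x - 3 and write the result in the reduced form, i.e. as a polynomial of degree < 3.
First multiply in Q[x] without reducing: a · b = 12·x^4 - x^3 - 14·x^2 + 2·x + 3. Now divide by f(x) = x^3 + 2·x^2 - 5, eliminating the leading term at each step:
  leading term 12·x^4: subtract (12·x)·f(x) = 12·x^4 + 24·x^3 - 60·x, leaving -25·x^3 - 14·x^2 + 62·x + 3
  leading term -25·x^3: subtract (-25)·f(x) = -25·x^3 - 50·x^2 + 125, leaving 36·x^2 + 62·x - 122
The degree is now < 3, so this is the remainder. Hence a · b ≡ 36·x^2 + 62·x - 122 in Q[x]/(f).

Final answer: a · b ≡ 36·x^2 + 62·x - 122 (mod f(x))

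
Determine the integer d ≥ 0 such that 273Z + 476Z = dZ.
(273, 476) = (7); d = 7

In the PID Z, (a, b) is generated by gcd(a, b). Compute gcd(476, 273) with the extended Euclidean algorithm, tracking rows (r, s, t) with s·476 + t·273 = r:
  row A: (476, 1, 0)   [1·476 + 0·273 = 476]
  row B: (273, 0, 1)   [0·476 + 1·273 = 273]
  476 = 1·273 + 203   → row C = row A − 1·row B = (203, 1, −1)   [check: 1·476 − 1·273 = 203]
  273 = 1·203 + 70   → row D = row B − 1·row C = (70, −1, 2)   [check: −1·476 + 2·273 = 70]
  203 = 2·70 + 63   → row E = row C − 2·row D = (63, 3, −5)   [check: 3·476 − 5·273 = 63]
  70 = 1·63 + 7   → row F = row D − 1·row E = (7, −4, 7)   [check: −4·476 + 7·273 = 7]
  63 = 9·7 + 0   → remainder 0, stop. gcd = 7 (last nonzero row F).
So gcd(273, 476) = 7, with Bézout identity −4·476 + 7·273 = 7. Containment (⊇): the Bézout identity exhibits 7 as an element of (273, 476), giving (7) ⊆ (273, 476). Containment (⊆): since 7 | 273 and 7 | 476 (273 = 7·39, 476 = 7·68), every Z-linear combination of 273 and 476 is divisible by 7, so (273, 476) ⊆ (7). Therefore (273, 476) = (7), d = 7.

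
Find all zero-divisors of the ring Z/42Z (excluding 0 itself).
An element a ∈ Z/42Z (with a ≠ 0) is a zero-divisor iff gcd(a, 42) > 1 (because a is a unit precisely when gcd(a, n) = 1, and in Z/nZ every nonzero, non-unit element is a zero-divisor). Scan a = 1, ..., 41 and keep those with gcd(a, 42) > 1:
  gcd(2, 42) = 2, gcd(3, 42) = 3, gcd(4, 42) = 2, gcd(6, 42) = 6, gcd(7, 42) = 7, gcd(8, 42) = 2, gcd(9, 42) = 3, gcd(10, 42) = 2, gcd(12, 42) = 6, gcd(14, 42) = 14, gcd(15, 42) = 3, gcd(16, 42) = 2, gcd(18, 42) = 6, gcd(20, 42) = 2, gcd(21, 42) = 21, gcd(22, 42) = 2, gcd(24, 42) = 6, gcd(26, 42) = 2, gcd(27, 42) = 3, gcd(28, 42) = 14, gcd(30, 42) = 6, gcd(32, 42) = 2, gcd(33, 42) = 3, gcd(34, 42) = 2, gcd(35, 42) = 7, gcd(36, 42) = 6, gcd(38, 42) = 2, gcd(39, 42) = 3, gcd(40, 42) = 2.
All other a ∈ {1, ..., 41} have gcd(a, 42) = 1 and are units. So the nonzero zero-divisors are exactly the 29 values of a appearing in this scan.

Final answer: nonzero zero-divisors of Z/42Z = {2, 3, 4, 6, 7, 8, 9, 10, 12, 14, 15, 16, 18, 20, 21, 22, 24, 26, 27, 28, 30, 32, 33, 34, 35, 36, 38, 39, 40}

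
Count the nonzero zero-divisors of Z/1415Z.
In Z/1415Z each nonzero element is either a unit (gcd with 1415 is 1) or a zero-divisor (gcd > 1). The number of units is φ(1415): factorise 1415 = 5 · 283, so φ(1415) = (5 − 1) · (283 − 1) = 4 · 282 = 1128. The nonzero elements number 1415 − 1 = 1414. Hence the nonzero zero-divisors number 1414 − 1128 = 286.

Final answer: Z/1415Z has 286 nonzero zero-divisors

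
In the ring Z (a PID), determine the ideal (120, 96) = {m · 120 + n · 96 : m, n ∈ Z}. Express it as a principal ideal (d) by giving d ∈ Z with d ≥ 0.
(120, 96) = (24); d = 24

In the PID Z, (a, b) is generated by gcd(a, b). Compute gcd(120, 96) with the extended Euclidean algorithm, tracking rows (r, s, t) with s·120 + t·96 = r:
  row A: (120, 1, 0)   [1·120 + 0·96 = 120]
  row B: (96, 0, 1)   [0·120 + 1·96 = 96]
  120 = 1·96 + 24   → row C = row A − 1·row B = (24, 1, −1)   [check: 1·120 − 1·96 = 24]
  96 = 4·24 + 0   → remainder 0, stop. gcd = 24 (last nonzero row C).
So gcd(120, 96) = 24, with Bézout identity 1·120 − 1·96 = 24. Containment (⊇): the Bézout identity exhibits 24 as an element of (120, 96), giving (24) ⊆ (120, 96). Containment (⊆): since 24 | 120 and 24 | 96 (120 = 24·5, 96 = 24·4), every Z-linear combination of 120 and 96 is divisible by 24, so (120, 96) ⊆ (24). Therefore (120, 96) = (24), d = 24.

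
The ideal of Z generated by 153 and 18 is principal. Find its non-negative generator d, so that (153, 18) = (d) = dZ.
(153, 18) = (9); d = 9

In the PID Z, (a, b) is generated by gcd(a, b). Compute gcd(153, 18) with the extended Euclidean algorithm, tracking rows (r, s, t) with s·153 + t·18 = r:
  row A: (153, 1, 0)   [1·153 + 0·18 = 153]
  row B: (18, 0, 1)   [0·153 + 1·18 = 18]
  153 = 8·18 + 9   → row C = row A − 8·row B = (9, 1, −8)   [check: 1·153 − 8·18 = 9]
  18 = 2·9 + 0   → remainder 0, stop. gcd = 9 (last nonzero row C).
So gcd(153, 18) = 9, with Bézout identity 1·153 − 8·18 = 9. Containment (⊇): the Bézout identity exhibits 9 as an element of (153, 18), giving (9) ⊆ (153, 18). Containment (⊆): since 9 | 153 and 9 | 18 (153 = 9·17, 18 = 9·2), every Z-linear combination of 153 and 18 is divisible by 9, so (153, 18) ⊆ (9). Therefore (153, 18) = (9), d = 9.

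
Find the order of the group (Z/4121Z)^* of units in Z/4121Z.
(Z/4121Z)^* consists of the classes a with gcd(a, 4121) = 1, so its order is φ(4121). φ is multiplicative, with φ(p^e) = p^e − p^(e−1). Factorise 4121 = 13 · 317. Then
  φ(4121) = (13 − 1) · (317 − 1) = 12 · 316 = 3792.
Thus |(Z/4121Z)^*| = 3792.

Final answer: |(Z/4121Z)^*| = 3792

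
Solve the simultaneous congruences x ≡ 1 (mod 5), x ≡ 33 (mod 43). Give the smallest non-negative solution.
x ≡ 76 (mod 215); the representative in [0, 215) is 76

The moduli 5, 43 are pairwise coprime, so by the CRT there is a unique solution mod 5·43 = 215.
Solve by successive substitution. Start with x ≡ 1 (mod 5).
  Combine with x ≡ 33 (mod 43): write x = 1 + 5·t and require 1 + 5·t ≡ 33 (mod 43), i.e. 5·t ≡ 33 − 1 ≡ 32 (mod 43). Since 5^(−1) ≡ 26 (mod 43), t ≡ 26·32 ≡ 15 (mod 43). So x ≡ 1 + 5·15 = 76 (mod 215).
Unique solution in [0, 215): x = 76.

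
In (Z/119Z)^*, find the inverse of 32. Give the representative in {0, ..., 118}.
Apply the extended Euclidean algorithm to (119, 32), tracking rows (r, s, t) with s·119 + t·32 = r. Each division r_prev = q·r_cur + r_new produces the new row as (previous row) − q·(current row):
  row A: (119, 1, 0)   [1·119 + 0·32 = 119]
  row B: (32, 0, 1)   [0·119 + 1·32 = 32]
  119 = 3·32 + 23   → row C = row A − 3·row B = (23, 1, −3)   [check: 1·119 − 3·32 = 23]
  32 = 1·23 + 9   → row D = row B − 1·row C = (9, −1, 4)   [check: −1·119 + 4·32 = 9]
  23 = 2·9 + 5   → row E = row C − 2·row D = (5, 3, −11)   [check: 3·119 − 11·32 = 5]
  9 = 1·5 + 4   → row F = row D − 1·row E = (4, −4, 15)   [check: −4·119 + 15·32 = 4]
  5 = 1·4 + 1   → row G = row E − 1·row F = (1, 7, −26)   [check: 7·119 − 26·32 = 1]
  4 = 4·1 + 0   → remainder 0, stop. gcd = 1 (last nonzero row G).
The gcd is 1, so 32 is invertible mod 119. The last nonzero row gives 7·119 − 26·32 = 1, so t = −26. So 32^(−1) ≡ −26 ≡ 93 (mod 119). Verify: 32 · 93 = 2976 ≡ 1 (mod 119). ✓

Final answer: 32^(−1) ≡ 93 (mod 119)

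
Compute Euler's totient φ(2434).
φ(2434) = 1216

φ is multiplicative, with φ(p^e) = p^e − p^(e−1). Factorise 2434 = 2 · 1217. Then
  φ(2434) = (2 − 1) · (1217 − 1) = 1 · 1216 = 1216.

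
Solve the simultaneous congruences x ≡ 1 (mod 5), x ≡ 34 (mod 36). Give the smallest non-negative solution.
x ≡ 106 (mod 180); the representative in [0, 180) is 106

The moduli 5, 36 are pairwise coprime, so by the CRT there is a unique solution mod 5·36 = 180.
Solve by successive substitution. Start with x ≡ 1 (mod 5).
  Combine with x ≡ 34 (mod 36): write x = 1 + 5·t and require 1 + 5·t ≡ 34 (mod 36), i.e. 5·t ≡ 34 − 1 ≡ 33 (mod 36). Since 5^(−1) ≡ 29 (mod 36), t ≡ 29·33 ≡ 21 (mod 36). So x ≡ 1 + 5·21 = 106 (mod 180).
Unique solution in [0, 180): x = 106.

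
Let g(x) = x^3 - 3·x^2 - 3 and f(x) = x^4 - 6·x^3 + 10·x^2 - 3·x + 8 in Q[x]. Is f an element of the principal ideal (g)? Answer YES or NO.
NO

In Q[x] the ideal (g) consists of all multiples of g, so f ∈ (g) iff g | f, i.e. iff the remainder of f on division by g is 0. Divide f by g (g is monic, so eliminate the leading term of the running remainder at each step):
  leading term x^4: subtract (x)·g(x) = x^4 - 3·x^3 - 3·x, leaving -3·x^3 + 10·x^2 + 8
  leading term -3·x^3: subtract (-3)·g(x) = -3·x^3 + 9·x^2 + 9, leaving x^2 - 1
The remainder r(x) = x^2 - 1 ≠ 0 (and deg r < deg g), so g ∤ f, i.e. f ∉ (g).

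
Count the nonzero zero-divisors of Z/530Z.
Z/530Z has 321 nonzero zero-divisors

In Z/530Z each nonzero element is either a unit (gcd with 530 is 1) or a zero-divisor (gcd > 1). The number of units is φ(530): factorise 530 = 2 · 5 · 53, so φ(530) = (2 − 1) · (5 − 1) · (53 − 1) = 1 · 4 · 52 = 208. The nonzero elements number 530 − 1 = 529. Hence the nonzero zero-divisors number 529 − 208 = 321.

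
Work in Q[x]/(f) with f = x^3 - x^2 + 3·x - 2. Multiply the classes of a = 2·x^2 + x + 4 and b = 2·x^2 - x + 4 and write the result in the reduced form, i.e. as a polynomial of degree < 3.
a · b ≡ 7·x^2 - 4·x + 24 (mod f(x))

First multiply in Q[x] without reducing: a · b = 4·x^4 + 15·x^2 + 16. Now divide by f(x) = x^3 - x^2 + 3·x - 2, eliminating the leading term at each step:
  leading term 4·x^4: subtract (4·x)·f(x) = 4·x^4 - 4·x^3 + 12·x^2 - 8·x, leaving 4·x^3 + 3·x^2 + 8·x + 16
  leading term 4·x^3: subtract (4)·f(x) = 4·x^3 - 4·x^2 + 12·x - 8, leaving 7·x^2 - 4·x + 24
The degree is now < 3, so this is the remainder. Hence a · b ≡ 7·x^2 - 4·x + 24 in Q[x]/(f).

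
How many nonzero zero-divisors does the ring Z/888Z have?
Z/888Z has 599 nonzero zero-divisors

In Z/888Z each nonzero element is either a unit (gcd with 888 is 1) or a zero-divisor (gcd > 1). The number of units is φ(888): factorise 888 = 2^3 · 3 · 37, so φ(888) = (2^3 − 2^2) · (3 − 1) · (37 − 1) = 4 · 2 · 36 = 288. The nonzero elements number 888 − 1 = 887. Hence the nonzero zero-divisors number 887 − 288 = 599.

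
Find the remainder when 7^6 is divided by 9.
Use repeated squaring. Binary(6) = 110. Walk through the bits of the exponent 6 left-to-right: at each bit after the leading one, square the running value, then multiply by 7 if the bit is 1 (always reducing mod 9):
  bit 1 = 1 (leading): start with 7.
  bit 2 = 1: square 7^2 = 49 ≡ 4; bit is 1, so multiply 4·7 = 28 ≡ 1 (mod 9).
  bit 3 = 0: square 1^2 = 1 (mod 9).
Final value: 7^6 ≡ 1 (mod 9).

Final answer: 1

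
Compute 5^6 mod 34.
19

Use repeated squaring. Binary(6) = 110. Walk through the bits of the exponent 6 left-to-right: at each bit after the leading one, square the running value, then multiply by 5 if the bit is 1 (always reducing mod 34):
  bit 1 = 1 (leading): start with 5.
  bit 2 = 1: square 5^2 = 25; bit is 1, so multiply 25·5 = 125 ≡ 23 (mod 34).
  bit 3 = 0: square 23^2 = 529 ≡ 19 (mod 34).
Final value: 5^6 ≡ 19 (mod 34).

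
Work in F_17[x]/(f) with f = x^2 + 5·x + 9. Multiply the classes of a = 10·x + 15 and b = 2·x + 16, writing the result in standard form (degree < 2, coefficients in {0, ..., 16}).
a · b ≡ 5·x + 9 (mod f(x))

Multiply as integer polynomials: a · b = 20·x^2 + 190·x + 240. Reducing coefficients mod 17: a · b ≡ 3·x^2 + 3·x + 2. Now divide by f(x) = x^2 + 5·x + 9 in F_17[x], eliminating the leading term at each step:
  leading term 3·x^2: subtract (3)·f(x) = 3·x^2 + 15·x + 10, leaving 5·x + 9 (coefficients mod 17)
The degree is now < 2, so this is the remainder. Hence a · b ≡ 5·x + 9 in F_17[x]/(f).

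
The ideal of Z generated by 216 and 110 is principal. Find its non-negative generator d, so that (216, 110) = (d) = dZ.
In the PID Z, (a, b) is generated by gcd(a, b). Compute gcd(216, 110) with the extended Euclidean algorithm, tracking rows (r, s, t) with s·216 + t·110 = r:
  row A: (216, 1, 0)   [1·216 + 0·110 = 216]
  row B: (110, 0, 1)   [0·216 + 1·110 = 110]
  216 = 1·110 + 106   → row C = row A − 1·row B = (106, 1, −1)   [check: 1·216 − 1·110 = 106]
  110 = 1·106 + 4   → row D = row B − 1·row C = (4, −1, 2)   [check: −1·216 + 2·110 = 4]
  106 = 26·4 + 2   → row E = row C − 26·row D = (2, 27, −53)   [check: 27·216 − 53·110 = 2]
  4 = 2·2 + 0   → remainder 0, stop. gcd = 2 (last nonzero row E).
So gcd(216, 110) = 2, with Bézout identity 27·216 − 53·110 = 2. Containment (⊇): the Bézout identity exhibits 2 as an element of (216, 110), giving (2) ⊆ (216, 110). Containment (⊆): since 2 | 216 and 2 | 110 (216 = 2·108, 110 = 2·55), every Z-linear combination of 216 and 110 is divisible by 2, so (216, 110) ⊆ (2). Therefore (216, 110) = (2), d = 2.

Final answer: (216, 110) = (2); d = 2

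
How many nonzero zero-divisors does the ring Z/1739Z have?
In Z/1739Z each nonzero element is either a unit (gcd with 1739 is 1) or a zero-divisor (gcd > 1). The number of units is φ(1739): factorise 1739 = 37 · 47, so φ(1739) = (37 − 1) · (47 − 1) = 36 · 46 = 1656. The nonzero elements number 1739 − 1 = 1738. Hence the nonzero zero-divisors number 1738 − 1656 = 82.

Final answer: Z/1739Z has 82 nonzero zero-divisors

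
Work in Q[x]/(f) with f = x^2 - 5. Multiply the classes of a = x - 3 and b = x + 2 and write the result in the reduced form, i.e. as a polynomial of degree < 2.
a · b ≡ -x - 1 (mod f(x))

First multiply in Q[x] without reducing: a · b = x^2 - x - 6. Now divide by f(x) = x^2 - 5, eliminating the leading term at each step:
  leading term x^2: subtract (1)·f(x) = x^2 - 5, leaving -x - 1
The degree is now < 2, so this is the remainder. Hence a · b ≡ -x - 1 in Q[x]/(f).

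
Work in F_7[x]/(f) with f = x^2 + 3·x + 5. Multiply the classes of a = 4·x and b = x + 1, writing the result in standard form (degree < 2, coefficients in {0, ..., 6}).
Multiply as integer polynomials: a · b = 4·x^2 + 4·x. Reducing coefficients mod 7: a · b ≡ 4·x^2 + 4·x. Now divide by f(x) = x^2 + 3·x + 5 in F_7[x], eliminating the leading term at each step:
  leading term 4·x^2: subtract (4)·f(x) = 4·x^2 + 5·x + 6, leaving 6·x + 1 (coefficients mod 7)
The degree is now < 2, so this is the remainder. Hence a · b ≡ 6·x + 1 in F_7[x]/(f).

Final answer: a · b ≡ 6·x + 1 (mod f(x))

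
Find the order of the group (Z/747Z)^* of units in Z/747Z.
(Z/747Z)^* consists of the classes a with gcd(a, 747) = 1, so its order is φ(747). φ is multiplicative, with φ(p^e) = p^e − p^(e−1). Factorise 747 = 3^2 · 83. Then
  φ(747) = (3^2 − 3^1) · (83 − 1) = 6 · 82 = 492.
Thus |(Z/747Z)^*| = 492.

Final answer: |(Z/747Z)^*| = 492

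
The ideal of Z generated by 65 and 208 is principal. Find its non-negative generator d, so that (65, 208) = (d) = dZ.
(65, 208) = (13); d = 13

In the PID Z, (a, b) is generated by gcd(a, b). Compute gcd(208, 65) with the extended Euclidean algorithm, tracking rows (r, s, t) with s·208 + t·65 = r:
  row A: (208, 1, 0)   [1·208 + 0·65 = 208]
  row B: (65, 0, 1)   [0·208 + 1·65 = 65]
  208 = 3·65 + 13   → row C = row A − 3·row B = (13, 1, −3)   [check: 1·208 − 3·65 = 13]
  65 = 5·13 + 0   → remainder 0, stop. gcd = 13 (last nonzero row C).
So gcd(65, 208) = 13, with Bézout identity 1·208 − 3·65 = 13. Containment (⊇): the Bézout identity exhibits 13 as an element of (65, 208), giving (13) ⊆ (65, 208). Containment (⊆): since 13 | 65 and 13 | 208 (65 = 13·5, 208 = 13·16), every Z-linear combination of 65 and 208 is divisible by 13, so (65, 208) ⊆ (13). Therefore (65, 208) = (13), d = 13.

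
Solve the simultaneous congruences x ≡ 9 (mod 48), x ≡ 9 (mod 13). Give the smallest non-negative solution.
The moduli 48, 13 are pairwise coprime, so by the CRT there is a unique solution mod 48·13 = 624.
Solve by successive substitution. Start with x ≡ 9 (mod 48).
  Combine with x ≡ 9 (mod 13): write x = 9 + 48·t and require 9 + 48·t ≡ 9 (mod 13), i.e. 48·t ≡ 9 − 9 ≡ 0 (mod 13). Since 48^(−1) ≡ 3 (mod 13) (48 ≡ 9 (mod 13)), t ≡ 3·0 ≡ 0 (mod 13). So x ≡ 9 + 48·0 = 9 (mod 624).
Unique solution in [0, 624): x = 9.

Final answer: x ≡ 9 (mod 624); the representative in [0, 624) is 9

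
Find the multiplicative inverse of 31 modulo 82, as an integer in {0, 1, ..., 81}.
31^(−1) ≡ 45 (mod 82)

Apply the extended Euclidean algorithm to (82, 31), tracking rows (r, s, t) with s·82 + t·31 = r. Each division r_prev = q·r_cur + r_new produces the new row as (previous row) − q·(current row):
  row A: (82, 1, 0)   [1·82 + 0·31 = 82]
  row B: (31, 0, 1)   [0·82 + 1·31 = 31]
  82 = 2·31 + 20   → row C = row A − 2·row B = (20, 1, −2)   [check: 1·82 − 2·31 = 20]
  31 = 1·20 + 11   → row D = row B − 1·row C = (11, −1, 3)   [check: −1·82 + 3·31 = 11]
  20 = 1·11 + 9   → row E = row C − 1·row D = (9, 2, −5)   [check: 2·82 − 5·31 = 9]
  11 = 1·9 + 2   → row F = row D − 1·row E = (2, −3, 8)   [check: −3·82 + 8·31 = 2]
  9 = 4·2 + 1   → row G = row E − 4·row F = (1, 14, −37)   [check: 14·82 − 37·31 = 1]
  2 = 2·1 + 0   → remainder 0, stop. gcd = 1 (last nonzero row G).
The gcd is 1, so 31 is invertible mod 82. The last nonzero row gives 14·82 − 37·31 = 1, so t = −37. So 31^(−1) ≡ −37 ≡ 45 (mod 82). Verify: 31 · 45 = 1395 ≡ 1 (mod 82). ✓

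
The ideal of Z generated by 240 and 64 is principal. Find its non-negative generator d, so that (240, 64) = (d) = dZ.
In the PID Z, (a, b) is generated by gcd(a, b). Compute gcd(240, 64) with the extended Euclidean algorithm, tracking rows (r, s, t) with s·240 + t·64 = r:
  row A: (240, 1, 0)   [1·240 + 0·64 = 240]
  row B: (64, 0, 1)   [0·240 + 1·64 = 64]
  240 = 3·64 + 48   → row C = row A − 3·row B = (48, 1, −3)   [check: 1·240 − 3·64 = 48]
  64 = 1·48 + 16   → row D = row B − 1·row C = (16, −1, 4)   [check: −1·240 + 4·64 = 16]
  48 = 3·16 + 0   → remainder 0, stop. gcd = 16 (last nonzero row D).
So gcd(240, 64) = 16, with Bézout identity −1·240 + 4·64 = 16. Containment (⊇): the Bézout identity exhibits 16 as an element of (240, 64), giving (16) ⊆ (240, 64). Containment (⊆): since 16 | 240 and 16 | 64 (240 = 16·15, 64 = 16·4), every Z-linear combination of 240 and 64 is divisible by 16, so (240, 64) ⊆ (16). Therefore (240, 64) = (16), d = 16.

Final answer: (240, 64) = (16); d = 16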